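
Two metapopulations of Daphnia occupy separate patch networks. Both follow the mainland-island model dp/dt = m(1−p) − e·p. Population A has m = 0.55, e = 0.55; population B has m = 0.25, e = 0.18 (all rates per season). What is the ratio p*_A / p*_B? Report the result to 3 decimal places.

0.860

A: p*_A = m/(m+e) = 0.55/1.1000 = 0.5000.
B: p*_B = 0.25/0.4300 = 0.5814.
p*_A / p*_B = 0.5000/0.5814 = 0.8600.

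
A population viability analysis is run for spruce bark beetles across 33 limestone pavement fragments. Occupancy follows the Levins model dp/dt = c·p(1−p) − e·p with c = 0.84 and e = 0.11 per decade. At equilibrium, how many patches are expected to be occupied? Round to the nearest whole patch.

29

p* = 1 − e/c = 1 − 0.11/0.84 = 0.8690.
Expected occupied patches = N × p* = 33 × 0.8690 = 28.68 ≈ 29.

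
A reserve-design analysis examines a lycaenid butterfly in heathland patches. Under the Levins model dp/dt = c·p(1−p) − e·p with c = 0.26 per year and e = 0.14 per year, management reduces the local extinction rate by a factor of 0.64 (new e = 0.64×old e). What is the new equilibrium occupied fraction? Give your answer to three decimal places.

0.655

Before: p* = 1 − 0.14/0.26 = 0.4615.
After the change, c = 0.26, e = 0.0896, so p* = 1 − 0.0896/0.26 = 0.6554.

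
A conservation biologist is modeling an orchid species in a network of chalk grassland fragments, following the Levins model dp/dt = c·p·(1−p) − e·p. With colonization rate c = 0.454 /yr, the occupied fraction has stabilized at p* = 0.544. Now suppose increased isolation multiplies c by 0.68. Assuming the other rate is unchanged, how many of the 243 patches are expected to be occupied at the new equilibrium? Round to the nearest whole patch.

Balance c(1−p*) = e gives e = 0.454×(1 − 0.54400) = 0.20702.
New p* = 1 − e/c = 1 − 0.20702/0.30872 = 0.32942.
Expected occupied = 243 × 0.32942 = 80.05 ≈ 80.

80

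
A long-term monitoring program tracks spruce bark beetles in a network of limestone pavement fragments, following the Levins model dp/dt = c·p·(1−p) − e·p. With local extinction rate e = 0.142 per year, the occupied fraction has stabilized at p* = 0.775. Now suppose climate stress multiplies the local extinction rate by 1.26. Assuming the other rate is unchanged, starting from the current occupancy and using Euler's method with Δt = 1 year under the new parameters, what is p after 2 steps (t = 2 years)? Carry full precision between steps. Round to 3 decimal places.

Balance c(1−p*) = e gives c = e/(1 − 0.77500) = 0.142/0.22500 = 0.63111.
Starting from p₀ = 0.77500; update p ← p + (dp/dt)·Δt with the new parameters.
t = 1: p = 0.77500 + (-0.02861) = 0.74639
t = 2: p = 0.74639 + (-0.01408) = 0.73231

0.732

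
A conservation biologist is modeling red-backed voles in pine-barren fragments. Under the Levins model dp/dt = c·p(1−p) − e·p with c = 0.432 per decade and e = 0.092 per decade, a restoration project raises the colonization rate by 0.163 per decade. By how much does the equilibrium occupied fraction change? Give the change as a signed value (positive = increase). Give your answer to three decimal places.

0.058

Before: p* = 1 − 0.092/0.432 = 0.7870.
After the change, c = 0.595, e = 0.092, so p* = 1 − 0.092/0.595 = 0.8454.
Δp* = 0.8454 − 0.7870 = +0.0583.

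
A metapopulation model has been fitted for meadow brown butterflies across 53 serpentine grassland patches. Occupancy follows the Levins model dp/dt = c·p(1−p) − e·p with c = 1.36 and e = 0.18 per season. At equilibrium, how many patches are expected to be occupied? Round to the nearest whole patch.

p* = 1 − e/c = 1 − 0.18/1.36 = 0.8676.
Expected occupied patches = N × p* = 53 × 0.8676 = 45.99 ≈ 46.

46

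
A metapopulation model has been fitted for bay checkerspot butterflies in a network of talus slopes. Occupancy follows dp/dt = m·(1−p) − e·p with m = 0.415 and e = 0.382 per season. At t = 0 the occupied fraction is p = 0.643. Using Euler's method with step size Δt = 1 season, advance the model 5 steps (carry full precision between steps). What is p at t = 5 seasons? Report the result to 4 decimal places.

0.5207

Update rule: p ← p + [m·(1−p) − e·p]·Δt with Δt = 1.
step 1: Δp = -0.09747, p = 0.54553
step 2: Δp = -0.01979, p = 0.52574
step 3: Δp = -0.00402, p = 0.52173
step 4: Δp = -0.00082, p = 0.52091
step 5: Δp = -0.00017, p = 0.52074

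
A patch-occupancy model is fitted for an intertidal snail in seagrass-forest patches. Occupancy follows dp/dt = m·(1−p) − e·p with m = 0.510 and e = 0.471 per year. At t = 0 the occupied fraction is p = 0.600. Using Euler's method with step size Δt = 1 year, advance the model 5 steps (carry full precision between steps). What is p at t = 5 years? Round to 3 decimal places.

Update rule: p ← p + [m·(1−p) − e·p]·Δt with Δt = 1.
step 1: Δp = -0.07860, p = 0.52140
step 2: Δp = -0.00149, p = 0.51991
step 3: Δp = -0.00003, p = 0.51988
step 4: Δp = -0.00000, p = 0.51988
step 5: Δp = -0.00000, p = 0.51988

0.520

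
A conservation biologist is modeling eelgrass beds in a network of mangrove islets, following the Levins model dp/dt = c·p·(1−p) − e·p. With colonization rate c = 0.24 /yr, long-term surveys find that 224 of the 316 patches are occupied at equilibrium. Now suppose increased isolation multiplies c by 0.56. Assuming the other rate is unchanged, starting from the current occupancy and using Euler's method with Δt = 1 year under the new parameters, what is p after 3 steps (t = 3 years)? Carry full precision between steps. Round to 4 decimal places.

Observed p* = 224/316 = 0.70886.
Balance c(1−p*) = e gives e = 0.24×(1 − 0.70886) = 0.06987.
Starting from p₀ = 0.70886; update p ← p + (dp/dt)·Δt with the new parameters.
step 1: Δp = -0.02179, p = 0.68707
step 2: Δp = -0.01911, p = 0.66796
step 3: Δp = -0.01686, p = 0.65109

0.6511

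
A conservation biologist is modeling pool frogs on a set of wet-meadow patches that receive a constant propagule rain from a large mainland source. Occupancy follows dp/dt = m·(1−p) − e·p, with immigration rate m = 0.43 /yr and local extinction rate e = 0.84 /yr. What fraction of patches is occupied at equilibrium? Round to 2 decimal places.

0.34

At equilibrium the propagule rain into empty patches balances local extinction: m(1−p*) = e·p*.
p* = m/(m+e) = 0.43/(0.43+0.84) = 0.43/1.2700 = 0.3386.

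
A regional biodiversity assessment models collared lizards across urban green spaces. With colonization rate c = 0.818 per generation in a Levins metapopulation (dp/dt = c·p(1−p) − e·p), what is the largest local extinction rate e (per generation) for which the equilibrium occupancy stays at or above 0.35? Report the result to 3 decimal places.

0.532

1 − e/c ≥ 0.35 ⇒ e ≤ c(1 − 0.35) = 0.818 × 0.6500.
e_max = 0.5317.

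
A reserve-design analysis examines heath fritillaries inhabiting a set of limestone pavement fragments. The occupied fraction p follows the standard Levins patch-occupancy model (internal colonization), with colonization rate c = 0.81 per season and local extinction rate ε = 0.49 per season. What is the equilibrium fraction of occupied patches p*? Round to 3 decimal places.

0.395

At equilibrium, colonization balances extinction: c·p*·(1−p*) = ε·p*.
So p* = 1 − ε/c = 1 − 0.49/0.81 = 1 − 0.6049 = 0.3951.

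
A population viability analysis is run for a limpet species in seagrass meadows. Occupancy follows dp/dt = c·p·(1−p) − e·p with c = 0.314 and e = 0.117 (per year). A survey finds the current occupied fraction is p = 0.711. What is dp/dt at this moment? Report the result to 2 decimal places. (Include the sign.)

-0.02

Colonization term: c·p·(1−p) = 0.314×0.711×0.2890 = 0.06452.
Extinction term: e·p = 0.08319.
dp/dt = 0.06452 − 0.08319 = -0.01867.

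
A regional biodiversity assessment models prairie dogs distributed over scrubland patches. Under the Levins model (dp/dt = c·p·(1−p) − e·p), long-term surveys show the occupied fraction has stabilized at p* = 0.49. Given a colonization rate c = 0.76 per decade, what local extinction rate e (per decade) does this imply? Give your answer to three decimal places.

At equilibrium c(1−p*) = e.
e = 0.76 × (1 − 0.49) = 0.76 × 0.5100 = 0.3876.

0.388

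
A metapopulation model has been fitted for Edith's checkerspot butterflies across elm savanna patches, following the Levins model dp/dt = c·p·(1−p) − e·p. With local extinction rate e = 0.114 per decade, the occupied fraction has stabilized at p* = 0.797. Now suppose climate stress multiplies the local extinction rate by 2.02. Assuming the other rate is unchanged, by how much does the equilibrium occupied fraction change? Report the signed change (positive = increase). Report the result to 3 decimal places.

-0.207

Balance c(1−p*) = e gives c = e/(1 − 0.79700) = 0.114/0.20300 = 0.56158.
New p* = 1 − e/c = 1 − 0.23028/0.56158 = 0.58994.
Δp* = 0.58994 − 0.79700 = -0.20706.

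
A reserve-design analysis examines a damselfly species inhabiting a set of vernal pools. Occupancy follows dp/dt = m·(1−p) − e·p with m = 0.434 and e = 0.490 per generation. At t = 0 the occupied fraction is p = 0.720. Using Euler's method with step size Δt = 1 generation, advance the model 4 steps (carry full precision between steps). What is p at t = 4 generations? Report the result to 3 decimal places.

0.470

Update rule: p ← p + [m·(1−p) − e·p]·Δt with Δt = 1.
p: 0.72000 → 0.48872  (Δp = -0.23128)
p: 0.48872 → 0.47114  (Δp = -0.01758)
p: 0.47114 → 0.46981  (Δp = -0.00134)
p: 0.46981 → 0.46971  (Δp = -0.00010)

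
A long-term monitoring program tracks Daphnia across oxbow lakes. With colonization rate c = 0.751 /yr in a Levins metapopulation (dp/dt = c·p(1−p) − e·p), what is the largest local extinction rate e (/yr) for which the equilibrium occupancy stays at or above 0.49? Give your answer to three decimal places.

0.383

1 − e/c ≥ 0.49 ⇒ e ≤ c(1 − 0.49) = 0.751 × 0.5100.
e_max = 0.3830.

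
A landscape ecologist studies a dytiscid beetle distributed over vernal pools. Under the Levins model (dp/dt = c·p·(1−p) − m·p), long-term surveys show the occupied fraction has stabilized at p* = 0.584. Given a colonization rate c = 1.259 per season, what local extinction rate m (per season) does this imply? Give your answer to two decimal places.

At equilibrium c(1−p*) = m.
m = 1.259 × (1 − 0.584) = 1.259 × 0.4160 = 0.5237.

0.52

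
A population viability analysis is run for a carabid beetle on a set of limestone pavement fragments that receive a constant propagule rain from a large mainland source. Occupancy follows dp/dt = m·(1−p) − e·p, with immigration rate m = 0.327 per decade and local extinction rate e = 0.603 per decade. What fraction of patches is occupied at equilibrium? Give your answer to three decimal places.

0.352

Setting dp/dt = 0: m − m·p* = e·p*, so m = (m+e)·p*.
p* = m/(m+e) = 0.327/(0.327+0.603) = 0.327/0.9300 = 0.3516.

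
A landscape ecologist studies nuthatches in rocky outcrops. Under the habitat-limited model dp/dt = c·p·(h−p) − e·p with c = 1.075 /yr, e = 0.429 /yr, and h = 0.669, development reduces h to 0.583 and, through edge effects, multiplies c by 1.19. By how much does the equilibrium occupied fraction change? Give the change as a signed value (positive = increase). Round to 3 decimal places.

Before: p* = h − e/c = 0.669 − 0.429/1.075 = 0.669 − 0.3991 = 0.2699.
After: c = 1.27925, e = 0.429, h = 0.583; p* = 0.583 − 0.429/1.27925 = 0.2476.
Δp* = 0.2476 − 0.2699 = -0.0223.

-0.022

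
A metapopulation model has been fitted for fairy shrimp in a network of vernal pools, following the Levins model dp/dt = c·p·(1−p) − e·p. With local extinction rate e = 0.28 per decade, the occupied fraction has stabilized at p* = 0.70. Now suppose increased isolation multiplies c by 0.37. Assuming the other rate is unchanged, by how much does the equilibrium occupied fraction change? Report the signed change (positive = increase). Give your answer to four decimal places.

Balance c(1−p*) = e gives c = e/(1 − 0.70000) = 0.28/0.30000 = 0.93333.
New p* = 1 − e/c = 1 − 0.28000/0.34533 = 0.18918.
Δp* = 0.18918 − 0.70000 = -0.51082.

-0.5108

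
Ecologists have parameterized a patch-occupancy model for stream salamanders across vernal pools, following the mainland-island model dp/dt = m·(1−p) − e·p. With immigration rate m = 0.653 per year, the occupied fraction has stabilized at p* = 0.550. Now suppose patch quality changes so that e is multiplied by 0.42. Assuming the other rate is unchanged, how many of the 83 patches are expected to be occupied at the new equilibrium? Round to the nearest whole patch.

Balance m(1−p*) = e·p* gives e = m(1−p*)/p* = 0.653×0.45000/0.55000 = 0.53427.
New p* = m/(m+e) = 0.65300/(0.65300+0.22439) = 0.74425.
Expected occupied = 83 × 0.74425 = 61.77 ≈ 62.

62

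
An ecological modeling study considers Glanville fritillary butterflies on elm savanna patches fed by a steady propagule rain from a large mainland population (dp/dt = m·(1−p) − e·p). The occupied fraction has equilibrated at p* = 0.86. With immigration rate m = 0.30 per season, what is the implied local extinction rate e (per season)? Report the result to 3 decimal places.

At equilibrium m(1−p*) = e·p*, so e = m(1−p*)/p*.
e = 0.30 × 0.1400 / 0.86 = 0.0488.

0.049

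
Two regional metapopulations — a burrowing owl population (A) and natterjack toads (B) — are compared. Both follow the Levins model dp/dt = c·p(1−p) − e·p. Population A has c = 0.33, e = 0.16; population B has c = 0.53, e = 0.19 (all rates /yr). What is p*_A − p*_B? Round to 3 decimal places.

-0.126

A: p*_A = 1 − 0.16/0.33 = 0.5152.
B: p*_B = 1 − 0.19/0.53 = 0.6415.
p*_A − p*_B = 0.5152 − 0.6415 = -0.1264.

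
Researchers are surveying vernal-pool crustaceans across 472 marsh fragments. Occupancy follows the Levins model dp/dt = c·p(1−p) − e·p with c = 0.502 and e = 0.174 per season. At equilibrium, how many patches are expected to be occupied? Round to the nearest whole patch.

308

p* = 1 − e/c = 1 − 0.174/0.502 = 0.6534.
Expected occupied patches = N × p* = 472 × 0.6534 = 308.40 ≈ 308.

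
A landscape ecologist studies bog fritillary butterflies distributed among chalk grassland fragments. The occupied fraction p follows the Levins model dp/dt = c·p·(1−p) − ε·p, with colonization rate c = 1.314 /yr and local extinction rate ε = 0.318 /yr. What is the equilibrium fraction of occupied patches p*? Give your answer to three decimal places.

0.758

Setting dp/dt = 0 and dividing through by p* gives c·(1−p*) = ε.
So p* = 1 − ε/c = 1 − 0.318/1.314 = 1 − 0.2420 = 0.7580.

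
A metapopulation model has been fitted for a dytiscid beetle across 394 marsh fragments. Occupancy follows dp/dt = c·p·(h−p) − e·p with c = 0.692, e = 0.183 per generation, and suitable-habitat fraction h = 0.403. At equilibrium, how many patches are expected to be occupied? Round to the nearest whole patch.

p* = h − e/c = 0.403 − 0.2645 = 0.1385.
Expected occupied patches = N × p* = 394 × 0.1385 = 54.59 ≈ 55.

55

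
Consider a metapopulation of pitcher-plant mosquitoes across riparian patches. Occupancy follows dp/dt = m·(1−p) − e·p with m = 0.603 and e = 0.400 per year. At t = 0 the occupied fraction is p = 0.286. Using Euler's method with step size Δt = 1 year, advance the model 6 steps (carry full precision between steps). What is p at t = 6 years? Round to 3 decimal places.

0.601

Update rule: p ← p + [m·(1−p) − e·p]·Δt with Δt = 1.
t = 1: p = 0.28600 + (+0.31614) = 0.60214
t = 2: p = 0.60214 + (-0.00095) = 0.60119
t = 3: p = 0.60119 + (+0.00000) = 0.60120
t = 4: p = 0.60120 + (-0.00000) = 0.60120
t = 5: p = 0.60120 + (+0.00000) = 0.60120
t = 6: p = 0.60120 + (-0.00000) = 0.60120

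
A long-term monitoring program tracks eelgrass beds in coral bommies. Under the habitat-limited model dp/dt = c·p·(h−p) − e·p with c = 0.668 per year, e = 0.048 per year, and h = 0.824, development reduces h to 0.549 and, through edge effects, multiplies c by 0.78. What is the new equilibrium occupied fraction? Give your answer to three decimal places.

0.457

Before: p* = h − e/c = 0.824 − 0.048/0.668 = 0.824 − 0.0719 = 0.7521.
After: c = 0.52104, e = 0.048, h = 0.549; p* = 0.549 − 0.048/0.52104 = 0.4569.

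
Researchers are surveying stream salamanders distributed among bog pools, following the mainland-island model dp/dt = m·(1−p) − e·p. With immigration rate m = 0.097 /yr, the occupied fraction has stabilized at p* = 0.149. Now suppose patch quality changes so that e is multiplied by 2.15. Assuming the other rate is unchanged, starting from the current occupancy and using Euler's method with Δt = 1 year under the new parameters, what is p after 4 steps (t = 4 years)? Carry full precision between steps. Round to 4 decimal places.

Balance m(1−p*) = e·p* gives e = m(1−p*)/p* = 0.097×0.85100/0.14900 = 0.55401.
Starting from p₀ = 0.14900; update p ← p + (dp/dt)·Δt with the new parameters.
p: 0.14900 → 0.05407  (Δp = -0.09493)
p: 0.05407 → 0.08142  (Δp = +0.02735)
p: 0.08142 → 0.07354  (Δp = -0.00788)
p: 0.07354 → 0.07581  (Δp = +0.00227)

0.0758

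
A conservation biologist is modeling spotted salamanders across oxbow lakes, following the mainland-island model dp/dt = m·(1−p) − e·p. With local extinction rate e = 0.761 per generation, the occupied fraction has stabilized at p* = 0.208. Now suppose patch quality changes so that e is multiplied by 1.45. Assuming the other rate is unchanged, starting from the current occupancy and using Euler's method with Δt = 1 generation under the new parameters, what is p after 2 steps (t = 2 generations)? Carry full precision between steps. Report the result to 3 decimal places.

Balance m(1−p*) = e·p* gives m = e·p*/(1−p*) = 0.761×0.20800/0.79200 = 0.19986.
Starting from p₀ = 0.20800; update p ← p + (dp/dt)·Δt with the new parameters.
  1  |  dp/dt·Δt = -0.071230  |  p_1 = 0.136770
  2  |  dp/dt·Δt = +0.021605  |  p_2 = 0.158375

0.158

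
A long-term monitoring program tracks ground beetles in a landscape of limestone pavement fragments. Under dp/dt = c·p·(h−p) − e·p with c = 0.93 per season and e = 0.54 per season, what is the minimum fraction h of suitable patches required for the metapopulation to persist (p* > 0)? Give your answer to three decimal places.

p* = h − e/c is positive only when h > e/c.
h_min = e/c = 0.54/0.93 = 0.5806.

0.581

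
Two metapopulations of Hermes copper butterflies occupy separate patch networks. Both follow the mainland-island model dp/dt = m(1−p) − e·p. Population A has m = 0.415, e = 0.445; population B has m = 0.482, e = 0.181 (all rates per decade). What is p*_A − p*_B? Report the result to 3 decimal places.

A: p*_A = m/(m+e) = 0.415/0.8600 = 0.4826.
B: p*_B = 0.482/0.6630 = 0.7270.
p*_A − p*_B = 0.4826 − 0.7270 = -0.2444.

-0.244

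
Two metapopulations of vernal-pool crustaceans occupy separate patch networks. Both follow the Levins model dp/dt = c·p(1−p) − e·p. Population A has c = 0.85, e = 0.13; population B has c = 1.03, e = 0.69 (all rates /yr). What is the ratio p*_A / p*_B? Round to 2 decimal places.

2.57

A: p*_A = 1 − 0.13/0.85 = 0.8471.
B: p*_B = 1 − 0.69/1.03 = 0.3301.
p*_A / p*_B = 0.8471/0.3301 = 2.5661.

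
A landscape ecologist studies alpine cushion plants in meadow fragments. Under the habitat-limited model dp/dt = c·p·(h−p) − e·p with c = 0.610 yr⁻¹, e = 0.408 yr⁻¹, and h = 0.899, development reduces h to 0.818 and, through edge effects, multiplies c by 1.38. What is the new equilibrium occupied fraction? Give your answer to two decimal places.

0.33

Before: p* = h − e/c = 0.899 − 0.408/0.610 = 0.899 − 0.6689 = 0.2301.
After: c = 0.8418, e = 0.408, h = 0.818; p* = 0.818 − 0.408/0.8418 = 0.3333.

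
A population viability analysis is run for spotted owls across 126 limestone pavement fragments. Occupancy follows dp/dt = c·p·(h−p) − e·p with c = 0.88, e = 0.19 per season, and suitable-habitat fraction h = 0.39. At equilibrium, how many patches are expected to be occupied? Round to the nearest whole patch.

22

p* = h − e/c = 0.39 − 0.2159 = 0.1741.
Expected occupied patches = N × p* = 126 × 0.1741 = 21.94 ≈ 22.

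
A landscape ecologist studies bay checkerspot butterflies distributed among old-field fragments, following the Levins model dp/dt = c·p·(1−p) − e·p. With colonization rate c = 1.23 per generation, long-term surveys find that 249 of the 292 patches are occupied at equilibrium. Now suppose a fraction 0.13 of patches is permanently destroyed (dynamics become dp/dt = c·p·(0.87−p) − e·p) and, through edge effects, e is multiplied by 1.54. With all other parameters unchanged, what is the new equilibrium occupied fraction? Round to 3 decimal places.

Observed p* = 249/292 = 0.85274.
Balance c(1−p*) = e gives e = 1.23×(1 − 0.85274) = 0.18113.
New p* = 0.87 − e/c = 0.87 − 0.27894/1.23000 = 0.64322.

0.643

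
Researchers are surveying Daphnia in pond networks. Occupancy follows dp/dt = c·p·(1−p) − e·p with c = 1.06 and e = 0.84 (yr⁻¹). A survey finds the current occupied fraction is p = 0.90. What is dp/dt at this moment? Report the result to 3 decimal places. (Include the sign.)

-0.661

Colonization term: c·p·(1−p) = 1.06×0.90×0.1000 = 0.09540.
Extinction term: e·p = 0.75600.
dp/dt = 0.09540 − 0.75600 = -0.66060.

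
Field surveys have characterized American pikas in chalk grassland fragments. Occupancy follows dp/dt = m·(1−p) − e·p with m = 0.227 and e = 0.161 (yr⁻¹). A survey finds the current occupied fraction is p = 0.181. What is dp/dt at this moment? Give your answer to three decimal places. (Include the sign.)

Colonization term: m·(1−p) = 0.227×0.8190 = 0.18591.
Extinction term: e·p = 0.02914.
dp/dt = 0.18591 − 0.02914 = 0.15677.

0.157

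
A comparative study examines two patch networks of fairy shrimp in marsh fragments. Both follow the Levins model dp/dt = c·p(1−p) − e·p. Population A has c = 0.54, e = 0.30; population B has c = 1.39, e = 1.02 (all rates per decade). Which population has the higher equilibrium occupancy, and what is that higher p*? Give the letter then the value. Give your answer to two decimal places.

A: p*_A = 1 − 0.30/0.54 = 0.4444.
B: p*_B = 1 − 1.02/1.39 = 0.2662.
A is higher at 0.4444.

A, 0.44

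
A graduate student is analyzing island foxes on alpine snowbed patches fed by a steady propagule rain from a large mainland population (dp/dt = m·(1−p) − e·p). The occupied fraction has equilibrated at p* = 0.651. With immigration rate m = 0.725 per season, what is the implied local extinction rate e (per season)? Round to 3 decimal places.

At equilibrium m(1−p*) = e·p*, so e = m(1−p*)/p*.
e = 0.725 × 0.3490 / 0.651 = 0.3887.

0.389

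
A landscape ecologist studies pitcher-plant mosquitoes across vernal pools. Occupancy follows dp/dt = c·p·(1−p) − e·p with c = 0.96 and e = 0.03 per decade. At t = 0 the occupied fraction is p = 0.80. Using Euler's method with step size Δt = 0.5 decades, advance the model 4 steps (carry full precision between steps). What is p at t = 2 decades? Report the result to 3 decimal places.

0.950

Update rule: p ← p + [c·p·(1−p) − e·p]·Δt with Δt = 0.5.
step 1: Δp = +0.06480, p = 0.86480
step 2: Δp = +0.04315, p = 0.90795
step 3: Δp = +0.02650, p = 0.93445
step 4: Δp = +0.01539, p = 0.94983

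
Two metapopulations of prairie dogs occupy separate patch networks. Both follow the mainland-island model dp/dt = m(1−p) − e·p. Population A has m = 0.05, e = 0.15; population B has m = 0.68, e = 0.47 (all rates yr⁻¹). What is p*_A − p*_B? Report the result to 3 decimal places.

-0.341

A: p*_A = m/(m+e) = 0.05/0.2000 = 0.2500.
B: p*_B = 0.68/1.1500 = 0.5913.
p*_A − p*_B = 0.2500 − 0.5913 = -0.3413.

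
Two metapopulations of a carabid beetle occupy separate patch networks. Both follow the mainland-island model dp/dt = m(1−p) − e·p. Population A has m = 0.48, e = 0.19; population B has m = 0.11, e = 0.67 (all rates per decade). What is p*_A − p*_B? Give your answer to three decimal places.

A: p*_A = m/(m+e) = 0.48/0.6700 = 0.7164.
B: p*_B = 0.11/0.7800 = 0.1410.
p*_A − p*_B = 0.7164 − 0.1410 = 0.5754.

0.575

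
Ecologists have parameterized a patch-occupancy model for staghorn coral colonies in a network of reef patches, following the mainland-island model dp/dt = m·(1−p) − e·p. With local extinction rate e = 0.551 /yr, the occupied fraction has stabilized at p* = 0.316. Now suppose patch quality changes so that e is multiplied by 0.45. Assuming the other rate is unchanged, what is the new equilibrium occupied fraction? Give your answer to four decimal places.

0.5066

Balance m(1−p*) = e·p* gives m = e·p*/(1−p*) = 0.551×0.31600/0.68400 = 0.25456.
New p* = m/(m+e) = 0.25456/(0.25456+0.24795) = 0.50658.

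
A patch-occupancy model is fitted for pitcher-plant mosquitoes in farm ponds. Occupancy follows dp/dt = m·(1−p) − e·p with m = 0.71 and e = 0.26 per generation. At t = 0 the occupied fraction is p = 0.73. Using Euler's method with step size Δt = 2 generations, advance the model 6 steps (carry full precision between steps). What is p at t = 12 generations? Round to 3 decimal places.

Update rule: p ← p + [m·(1−p) − e·p]·Δt with Δt = 2.
p: 0.73000 → 0.73380  (Δp = +0.00380)
p: 0.73380 → 0.73023  (Δp = -0.00357)
p: 0.73023 → 0.73359  (Δp = +0.00336)
p: 0.73359 → 0.73043  (Δp = -0.00316)
p: 0.73043 → 0.73340  (Δp = +0.00297)
p: 0.73340 → 0.73061  (Δp = -0.00279)

0.731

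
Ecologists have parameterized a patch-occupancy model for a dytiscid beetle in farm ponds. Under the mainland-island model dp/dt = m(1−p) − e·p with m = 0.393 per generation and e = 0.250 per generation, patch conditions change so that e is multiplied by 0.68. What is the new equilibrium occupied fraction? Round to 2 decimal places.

0.70

Before: p* = 0.393/(0.393+0.250) = 0.6112.
After: m = 0.393, e = 0.17; p* = 0.393/0.5630 = 0.6980.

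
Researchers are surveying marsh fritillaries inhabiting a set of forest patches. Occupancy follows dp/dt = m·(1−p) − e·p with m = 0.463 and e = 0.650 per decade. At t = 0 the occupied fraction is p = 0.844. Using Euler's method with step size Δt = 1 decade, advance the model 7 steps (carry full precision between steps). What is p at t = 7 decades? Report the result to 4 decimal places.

0.4160

Update rule: p ← p + [m·(1−p) − e·p]·Δt with Δt = 1.
step 1: Δp = -0.47637, p = 0.36763
step 2: Δp = +0.05383, p = 0.42146
step 3: Δp = -0.00608, p = 0.41538
step 4: Δp = +0.00069, p = 0.41606
step 5: Δp = -0.00008, p = 0.41598
step 6: Δp = +0.00001, p = 0.41599
step 7: Δp = -0.00000, p = 0.41599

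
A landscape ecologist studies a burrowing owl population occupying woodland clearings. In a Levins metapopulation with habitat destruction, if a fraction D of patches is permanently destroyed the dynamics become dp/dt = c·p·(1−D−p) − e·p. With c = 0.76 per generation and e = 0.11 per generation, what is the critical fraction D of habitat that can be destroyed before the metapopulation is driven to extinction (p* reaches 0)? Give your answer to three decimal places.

0.855

The nontrivial equilibrium is p* = (1−D) − e/c; extinction occurs when this hits zero.
So D_crit = 1 − e/c = 1 − 0.11/0.76 = 1 − 0.1447 = 0.8553.
Note this equals the original equilibrium occupancy — the Levins extinction-debt result.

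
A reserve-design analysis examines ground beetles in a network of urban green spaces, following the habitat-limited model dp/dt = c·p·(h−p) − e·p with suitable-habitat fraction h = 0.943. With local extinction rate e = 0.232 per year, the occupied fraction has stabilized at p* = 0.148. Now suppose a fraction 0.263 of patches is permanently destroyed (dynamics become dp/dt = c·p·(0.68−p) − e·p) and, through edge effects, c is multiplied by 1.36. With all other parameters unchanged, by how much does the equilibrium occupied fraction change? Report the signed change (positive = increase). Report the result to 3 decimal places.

-0.053

Balance c(h−p*) = e gives c = e/(0.943 − 0.14800) = 0.232/0.79500 = 0.29182.
New p* = 0.68 − e/c = 0.68 − 0.23200/0.39688 = 0.09544.
Δp* = 0.09544 − 0.14800 = -0.05256.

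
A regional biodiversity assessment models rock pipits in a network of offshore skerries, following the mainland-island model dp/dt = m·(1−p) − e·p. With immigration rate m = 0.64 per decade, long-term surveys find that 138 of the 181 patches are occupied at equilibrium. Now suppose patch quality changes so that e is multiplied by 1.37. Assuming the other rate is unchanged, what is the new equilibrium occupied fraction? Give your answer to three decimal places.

Observed p* = 138/181 = 0.76243.
Balance m(1−p*) = e·p* gives e = m(1−p*)/p* = 0.64×0.23757/0.76243 = 0.19942.
New p* = m/(m+e) = 0.64000/(0.64000+0.27321) = 0.70082.

0.701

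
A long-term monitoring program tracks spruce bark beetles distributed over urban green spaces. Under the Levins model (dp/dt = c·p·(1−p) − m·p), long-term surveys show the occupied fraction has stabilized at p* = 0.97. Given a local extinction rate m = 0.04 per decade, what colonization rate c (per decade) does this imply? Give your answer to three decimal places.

1.333

At equilibrium c(1−p*) = m, so c = m/(1−p*).
c = 0.04/(1 − 0.97) = 0.04/0.0300 = 1.3333.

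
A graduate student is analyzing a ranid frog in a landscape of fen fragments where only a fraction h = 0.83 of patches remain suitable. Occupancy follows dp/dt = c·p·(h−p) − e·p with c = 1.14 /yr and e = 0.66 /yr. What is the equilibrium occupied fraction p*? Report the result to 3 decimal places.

Setting dp/dt = 0 and dividing by p* gives c·(h−p*) = e.
So p* = h − e/c = 0.83 − 0.66/1.14 = 0.83 − 0.5789 = 0.2511.

0.251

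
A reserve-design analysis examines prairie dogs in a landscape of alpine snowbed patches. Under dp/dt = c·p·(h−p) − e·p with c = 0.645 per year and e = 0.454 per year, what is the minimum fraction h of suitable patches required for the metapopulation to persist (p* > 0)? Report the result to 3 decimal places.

0.704

p* = h − e/c is positive only when h > e/c.
h_min = e/c = 0.454/0.645 = 0.7039.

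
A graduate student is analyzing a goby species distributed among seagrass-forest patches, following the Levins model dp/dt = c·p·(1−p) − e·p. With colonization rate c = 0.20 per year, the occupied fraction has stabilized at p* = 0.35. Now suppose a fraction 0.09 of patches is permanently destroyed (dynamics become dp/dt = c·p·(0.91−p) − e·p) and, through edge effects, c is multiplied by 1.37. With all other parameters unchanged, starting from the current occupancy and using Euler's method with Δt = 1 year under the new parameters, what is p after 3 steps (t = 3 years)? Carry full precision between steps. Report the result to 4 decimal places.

Balance c(1−p*) = e gives e = 0.20×(1 − 0.35000) = 0.13000.
Starting from p₀ = 0.35000; update p ← p + (dp/dt)·Δt with the new parameters.
p: 0.35000 → 0.35820  (Δp = +0.00820)
p: 0.35820 → 0.36580  (Δp = +0.00759)
p: 0.36580 → 0.37279  (Δp = +0.00699)

0.3728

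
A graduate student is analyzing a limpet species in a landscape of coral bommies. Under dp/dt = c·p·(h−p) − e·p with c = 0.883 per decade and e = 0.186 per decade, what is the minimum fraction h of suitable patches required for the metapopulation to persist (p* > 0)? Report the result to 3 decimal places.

p* = h − e/c is positive only when h > e/c.
h_min = e/c = 0.186/0.883 = 0.2106.

0.211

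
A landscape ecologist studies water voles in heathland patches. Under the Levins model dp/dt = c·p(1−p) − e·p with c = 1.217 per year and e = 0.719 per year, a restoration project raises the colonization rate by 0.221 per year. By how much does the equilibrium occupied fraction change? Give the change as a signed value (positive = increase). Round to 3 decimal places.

Before: p* = 1 − 0.719/1.217 = 0.4092.
After the change, c = 1.438, e = 0.719, so p* = 1 − 0.719/1.438 = 0.5000.
Δp* = 0.5000 − 0.4092 = +0.0908.

0.091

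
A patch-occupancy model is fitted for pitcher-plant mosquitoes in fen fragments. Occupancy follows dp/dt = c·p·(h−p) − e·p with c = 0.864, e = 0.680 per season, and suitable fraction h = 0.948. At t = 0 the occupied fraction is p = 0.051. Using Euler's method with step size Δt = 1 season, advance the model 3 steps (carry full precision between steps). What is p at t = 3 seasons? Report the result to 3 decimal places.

0.066

Update rule: p ← p + [c·p·(h−p) − e·p]·Δt with Δt = 1.
t = 1: p = 0.05100 + (+0.00485) = 0.05585
t = 2: p = 0.05585 + (+0.00507) = 0.06092
t = 3: p = 0.06092 + (+0.00527) = 0.06618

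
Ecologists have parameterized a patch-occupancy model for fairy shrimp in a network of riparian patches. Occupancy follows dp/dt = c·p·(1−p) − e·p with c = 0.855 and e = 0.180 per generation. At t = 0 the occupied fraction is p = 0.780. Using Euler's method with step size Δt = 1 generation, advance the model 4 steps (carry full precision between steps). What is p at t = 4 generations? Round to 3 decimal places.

0.789

Update rule: p ← p + [c·p·(1−p) − e·p]·Δt with Δt = 1.
p: 0.78000 → 0.78632  (Δp = +0.00632)
p: 0.78632 → 0.78844  (Δp = +0.00212)
p: 0.78844 → 0.78914  (Δp = +0.00070)
p: 0.78914 → 0.78936  (Δp = +0.00023)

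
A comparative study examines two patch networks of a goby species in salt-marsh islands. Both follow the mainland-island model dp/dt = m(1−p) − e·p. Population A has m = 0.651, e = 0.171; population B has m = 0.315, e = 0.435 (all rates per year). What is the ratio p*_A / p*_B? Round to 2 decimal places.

A: p*_A = m/(m+e) = 0.651/0.8220 = 0.7920.
B: p*_B = 0.315/0.7500 = 0.4200.
p*_A / p*_B = 0.7920/0.4200 = 1.8856.

1.89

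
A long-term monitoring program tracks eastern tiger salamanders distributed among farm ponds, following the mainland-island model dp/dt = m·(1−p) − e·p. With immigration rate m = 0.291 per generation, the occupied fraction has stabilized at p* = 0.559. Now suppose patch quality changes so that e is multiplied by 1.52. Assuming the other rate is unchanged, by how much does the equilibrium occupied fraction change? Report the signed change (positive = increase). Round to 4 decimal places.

Balance m(1−p*) = e·p* gives e = m(1−p*)/p* = 0.291×0.44100/0.55900 = 0.22957.
New p* = m/(m+e) = 0.29100/(0.29100+0.34895) = 0.45472.
Δp* = 0.45472 − 0.55900 = -0.10428.

-0.1043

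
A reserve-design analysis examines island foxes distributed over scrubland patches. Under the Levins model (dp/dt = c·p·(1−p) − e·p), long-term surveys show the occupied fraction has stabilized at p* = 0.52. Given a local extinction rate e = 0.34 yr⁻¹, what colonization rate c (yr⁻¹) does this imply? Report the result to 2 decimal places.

0.71

At equilibrium c(1−p*) = e, so c = e/(1−p*).
c = 0.34/(1 − 0.52) = 0.34/0.4800 = 0.7083.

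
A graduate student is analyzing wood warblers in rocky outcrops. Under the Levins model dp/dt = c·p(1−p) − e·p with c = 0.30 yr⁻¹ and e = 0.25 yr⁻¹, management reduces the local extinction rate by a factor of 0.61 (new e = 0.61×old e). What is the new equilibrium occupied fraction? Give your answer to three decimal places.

Before: p* = 1 − 0.25/0.30 = 0.1667.
After the change, c = 0.3, e = 0.1525, so p* = 1 − 0.1525/0.3 = 0.4917.

0.492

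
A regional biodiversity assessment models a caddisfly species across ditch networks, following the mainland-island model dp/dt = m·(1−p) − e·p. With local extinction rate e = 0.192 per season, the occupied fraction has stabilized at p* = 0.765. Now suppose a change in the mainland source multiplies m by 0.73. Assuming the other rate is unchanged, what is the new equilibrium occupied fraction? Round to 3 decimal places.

0.704

Balance m(1−p*) = e·p* gives m = e·p*/(1−p*) = 0.192×0.76500/0.23500 = 0.62502.
New p* = m/(m+e) = 0.45626/(0.45626+0.19200) = 0.70382.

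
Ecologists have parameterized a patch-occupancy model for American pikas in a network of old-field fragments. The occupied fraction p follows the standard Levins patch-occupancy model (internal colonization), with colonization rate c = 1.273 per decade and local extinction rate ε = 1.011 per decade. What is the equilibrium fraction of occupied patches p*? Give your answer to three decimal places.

At equilibrium, colonization balances extinction: c·p*·(1−p*) = ε·p*.
So p* = 1 − ε/c = 1 − 1.011/1.273 = 1 − 0.7942 = 0.2058.

0.206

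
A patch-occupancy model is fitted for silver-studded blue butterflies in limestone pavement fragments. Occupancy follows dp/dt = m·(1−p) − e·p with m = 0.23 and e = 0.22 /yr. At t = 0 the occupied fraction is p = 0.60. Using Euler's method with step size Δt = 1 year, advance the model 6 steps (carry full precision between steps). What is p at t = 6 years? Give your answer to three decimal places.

Update rule: p ← p + [m·(1−p) − e·p]·Δt with Δt = 1.
p: 0.60000 → 0.56000  (Δp = -0.04000)
p: 0.56000 → 0.53800  (Δp = -0.02200)
p: 0.53800 → 0.52590  (Δp = -0.01210)
p: 0.52590 → 0.51924  (Δp = -0.00665)
p: 0.51924 → 0.51558  (Δp = -0.00366)
p: 0.51558 → 0.51357  (Δp = -0.00201)

0.514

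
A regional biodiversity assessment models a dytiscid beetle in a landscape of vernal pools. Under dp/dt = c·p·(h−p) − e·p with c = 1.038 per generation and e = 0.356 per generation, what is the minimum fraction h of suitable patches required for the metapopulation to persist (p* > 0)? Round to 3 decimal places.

0.343

p* = h − e/c is positive only when h > e/c.
h_min = e/c = 0.356/1.038 = 0.3430.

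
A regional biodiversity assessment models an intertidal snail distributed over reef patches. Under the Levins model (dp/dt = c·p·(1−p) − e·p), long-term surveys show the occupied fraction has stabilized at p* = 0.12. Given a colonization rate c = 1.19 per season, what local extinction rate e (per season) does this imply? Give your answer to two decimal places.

At equilibrium c(1−p*) = e.
e = 1.19 × (1 − 0.12) = 1.19 × 0.8800 = 1.0472.

1.05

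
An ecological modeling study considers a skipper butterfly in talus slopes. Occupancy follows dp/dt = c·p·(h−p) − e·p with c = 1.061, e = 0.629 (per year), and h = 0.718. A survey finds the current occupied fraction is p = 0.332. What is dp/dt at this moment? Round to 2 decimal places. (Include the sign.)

Colonization term: c·p·(h−p) = 1.061×0.332×0.3860 = 0.13597.
Extinction term: e·p = 0.20883.
dp/dt = 0.13597 − 0.20883 = -0.07286.

-0.07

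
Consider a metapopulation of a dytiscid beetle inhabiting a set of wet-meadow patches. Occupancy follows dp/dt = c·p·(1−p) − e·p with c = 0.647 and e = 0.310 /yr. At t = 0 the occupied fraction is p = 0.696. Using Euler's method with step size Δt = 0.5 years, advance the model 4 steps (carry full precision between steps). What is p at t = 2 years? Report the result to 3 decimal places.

0.589

Update rule: p ← p + [c·p·(1−p) − e·p]·Δt with Δt = 0.5.
step 1: Δp = -0.03943, p = 0.65657
step 2: Δp = -0.02882, p = 0.62774
step 3: Δp = -0.02170, p = 0.60604
step 4: Δp = -0.01670, p = 0.58934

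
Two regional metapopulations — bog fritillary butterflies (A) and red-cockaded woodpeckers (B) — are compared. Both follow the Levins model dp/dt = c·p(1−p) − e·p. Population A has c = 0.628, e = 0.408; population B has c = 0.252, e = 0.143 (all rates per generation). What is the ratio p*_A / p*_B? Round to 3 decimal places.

0.810

A: p*_A = 1 − 0.408/0.628 = 0.3503.
B: p*_B = 1 − 0.143/0.252 = 0.4325.
p*_A / p*_B = 0.3503/0.4325 = 0.8099.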